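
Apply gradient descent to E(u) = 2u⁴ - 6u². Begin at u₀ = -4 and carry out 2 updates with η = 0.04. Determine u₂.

E′(u) = 8u³ - 12u
Step 1: E′(-4) = -464; u₁ = -4 − 0.04·(-464) = 14.56
Step 2: E′(14.56) = 24518.294528; u₂ = 14.56 − 0.04·24518.294528 = -966.17178112

-966.17178112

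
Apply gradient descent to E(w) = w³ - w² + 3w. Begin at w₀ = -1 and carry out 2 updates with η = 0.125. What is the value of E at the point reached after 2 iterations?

-116.005859375

E′(w) = 3w² - 2w + 3
w₁ = -1 − 0.125·8 = -2
w₂ = -2 − 0.125·19 = -4.375
E(-4.375) = -116.005859375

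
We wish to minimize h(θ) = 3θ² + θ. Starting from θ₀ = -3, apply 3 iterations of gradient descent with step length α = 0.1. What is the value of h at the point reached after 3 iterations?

0.015312

h′(θ) = 6θ + 1
θ₁ = -3 − 0.1·(-17) = -1.3
θ₂ = -1.3 − 0.1·(-6.8) = -0.62
θ₃ = -0.62 − 0.1·(-2.72) = -0.348
h(-0.348) = 0.015312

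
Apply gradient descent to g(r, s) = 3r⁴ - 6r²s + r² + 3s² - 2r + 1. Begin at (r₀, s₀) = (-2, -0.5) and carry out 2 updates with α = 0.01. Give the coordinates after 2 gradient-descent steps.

(-0.72273728, -0.171824)

∇g = (12r³ - 12rs + 2r - 2, -6r² + 6s)
(r₁, s₁) = (-2, -0.5) − 0.01·(-114, -27) = (-0.86, -0.23)
(r₂, s₂) = (-0.86, -0.23) − 0.01·(-13.726272, -5.8176) = (-0.72273728, -0.171824)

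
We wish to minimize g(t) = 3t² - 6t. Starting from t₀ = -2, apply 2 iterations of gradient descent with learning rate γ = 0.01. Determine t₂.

-1.6508

g′(t) = 6t - 6
t₁ = -2 − 0.01·(-18) = -1.82
t₂ = -1.82 − 0.01·(-16.92) = -1.6508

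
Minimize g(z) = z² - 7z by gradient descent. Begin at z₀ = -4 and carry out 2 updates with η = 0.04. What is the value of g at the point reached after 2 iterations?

28.047104

g′(z) = 2z - 7
Step 1: g′(-4) = -15; z₁ = -4 − 0.04·(-15) = -3.4
Step 2: g′(-3.4) = -13.8; z₂ = -3.4 − 0.04·(-13.8) = -2.848
g(-2.848) = 28.047104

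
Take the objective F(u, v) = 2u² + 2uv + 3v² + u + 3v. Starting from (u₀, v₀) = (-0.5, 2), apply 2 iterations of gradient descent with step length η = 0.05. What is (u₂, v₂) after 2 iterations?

∇F = (4u + 2v + 1, 2u + 6v + 3)
Step 1: at (-0.5, 2), ∇F = (3, 14) → (-0.5, 2) − 0.05·(3, 14) = (-0.65, 1.3)
Step 2: at (-0.65, 1.3), ∇F = (1, 9.5) → (-0.65, 1.3) − 0.05·(1, 9.5) = (-0.7, 0.825)

(-0.7, 0.825)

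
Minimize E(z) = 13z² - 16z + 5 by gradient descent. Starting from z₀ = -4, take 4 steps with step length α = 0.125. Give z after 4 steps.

-117.671875

E′(z) = 26z - 16
z₁ = -4 − 0.125·(-120) = 11
z₂ = 11 − 0.125·270 = -22.75
z₃ = -22.75 − 0.125·(-607.5) = 53.1875
z₄ = 53.1875 − 0.125·1366.875 = -117.671875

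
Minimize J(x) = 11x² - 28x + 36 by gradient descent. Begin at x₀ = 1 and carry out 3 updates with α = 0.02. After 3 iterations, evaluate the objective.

18.207051710464

J′(x) = 22x - 28
x₁ = 1 − 0.02·(-6) = 1.12
x₂ = 1.12 − 0.02·(-3.36) = 1.1872
x₃ = 1.1872 − 0.02·(-1.8816) = 1.224832
J(1.224832) = 18.207051710464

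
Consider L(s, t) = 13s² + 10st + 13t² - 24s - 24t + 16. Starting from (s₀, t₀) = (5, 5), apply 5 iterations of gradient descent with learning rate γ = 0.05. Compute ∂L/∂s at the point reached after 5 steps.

-51.11808

∇L = (26s + 10t - 24, 10s + 26t - 24)
(s₁, t₁) = (5, 5) − 0.05·(156, 156) = (-2.8, -2.8)
(s₂, t₂) = (-2.8, -2.8) − 0.05·(-124.8, -124.8) = (3.44, 3.44)
(s₃, t₃) = (3.44, 3.44) − 0.05·(99.84, 99.84) = (-1.552, -1.552)
(s₄, t₄) = (-1.552, -1.552) − 0.05·(-79.872, -79.872) = (2.4416, 2.4416)
(s₅, t₅) = (2.4416, 2.4416) − 0.05·(63.8976, 63.8976) = (-0.75328, -0.75328)
∂L/∂s at (-0.75328, -0.75328) = -51.11808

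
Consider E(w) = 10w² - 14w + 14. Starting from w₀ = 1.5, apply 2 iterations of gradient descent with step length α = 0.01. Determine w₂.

E′(w) = 20w - 14
w₁ = 1.5 − 0.01·16 = 1.34
w₂ = 1.34 − 0.01·12.8 = 1.212

1.212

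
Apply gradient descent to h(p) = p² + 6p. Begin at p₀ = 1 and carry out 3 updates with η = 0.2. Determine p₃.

-2.136

h′(p) = 2p + 6
Step 1: h′(1) = 8; p₁ = 1 − 0.2·8 = -0.6
Step 2: h′(-0.6) = 4.8; p₂ = -0.6 − 0.2·4.8 = -1.56
Step 3: h′(-1.56) = 2.88; p₃ = -1.56 − 0.2·2.88 = -2.136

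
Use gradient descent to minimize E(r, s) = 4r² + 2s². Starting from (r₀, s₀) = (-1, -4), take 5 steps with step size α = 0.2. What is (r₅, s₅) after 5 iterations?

∇E = (8r, 4s)
(r₁, s₁) = (-1, -4) − 0.2·(-8, -16) = (0.6, -0.8)
(r₂, s₂) = (0.6, -0.8) − 0.2·(4.8, -3.2) = (-0.36, -0.16)
(r₃, s₃) = (-0.36, -0.16) − 0.2·(-2.88, -0.64) = (0.216, -0.032)
(r₄, s₄) = (0.216, -0.032) − 0.2·(1.728, -0.128) = (-0.1296, -0.0064)
(r₅, s₅) = (-0.1296, -0.0064) − 0.2·(-1.0368, -0.0256) = (0.07776, -0.00128)

(0.07776, -0.00128)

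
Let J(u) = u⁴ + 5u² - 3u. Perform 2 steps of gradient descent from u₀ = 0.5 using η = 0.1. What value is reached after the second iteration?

0.29375

J′(u) = 4u³ + 10u - 3
Step 1: J′(0.5) = 2.5; u₁ = 0.5 − 0.1·2.5 = 0.25
Step 2: J′(0.25) = -0.4375; u₂ = 0.25 − 0.1·(-0.4375) = 0.29375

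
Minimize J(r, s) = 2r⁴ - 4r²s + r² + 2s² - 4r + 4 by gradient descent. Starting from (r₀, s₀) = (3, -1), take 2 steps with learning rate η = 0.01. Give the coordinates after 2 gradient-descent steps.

∇J = (8r³ - 8rs + 2r - 4, -4r² + 4s)
(r₁, s₁) = (3, -1) − 0.01·(242, -40) = (0.58, -0.6)
(r₂, s₂) = (0.58, -0.6) − 0.01·(1.504896, -3.7456) = (0.56495104, -0.562544)

(0.56495104, -0.562544)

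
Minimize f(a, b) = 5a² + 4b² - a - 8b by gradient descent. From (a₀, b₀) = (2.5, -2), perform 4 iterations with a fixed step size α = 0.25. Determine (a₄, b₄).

(12.25, -2)

∇f = (10a - 1, 8b - 8)
(a₁, b₁) = (2.5, -2) − 0.25·(24, -24) = (-3.5, 4)
(a₂, b₂) = (-3.5, 4) − 0.25·(-36, 24) = (5.5, -2)
(a₃, b₃) = (5.5, -2) − 0.25·(54, -24) = (-8, 4)
(a₄, b₄) = (-8, 4) − 0.25·(-81, 24) = (12.25, -2)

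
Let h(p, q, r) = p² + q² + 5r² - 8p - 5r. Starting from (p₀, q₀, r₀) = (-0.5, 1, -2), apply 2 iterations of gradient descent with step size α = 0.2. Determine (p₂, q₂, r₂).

(2.38, 0.36, -2)

∇h = (2p - 8, 2q, 10r - 5)
(p₁, q₁, r₁) = (-0.5, 1, -2) − 0.2·(-9, 2, -25) = (1.3, 0.6, 3)
(p₂, q₂, r₂) = (1.3, 0.6, 3) − 0.2·(-5.4, 1.2, 25) = (2.38, 0.36, -2)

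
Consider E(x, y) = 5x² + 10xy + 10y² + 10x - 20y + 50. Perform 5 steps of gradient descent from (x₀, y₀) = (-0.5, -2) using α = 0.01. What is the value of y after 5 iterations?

0.124275

∇E = (10x + 10y + 10, 10x + 20y - 20)
(x₁, y₁) = (-0.5, -2) − 0.01·(-15, -65) = (-0.35, -1.35)
(x₂, y₂) = (-0.35, -1.35) − 0.01·(-7, -50.5) = (-0.28, -0.845)
(x₃, y₃) = (-0.28, -0.845) − 0.01·(-1.25, -39.7) = (-0.2675, -0.448)
(x₄, y₄) = (-0.2675, -0.448) − 0.01·(2.845, -31.635) = (-0.29595, -0.13165)
(x₅, y₅) = (-0.29595, -0.13165) − 0.01·(5.724, -25.5925) = (-0.35319, 0.124275)
y = 0.124275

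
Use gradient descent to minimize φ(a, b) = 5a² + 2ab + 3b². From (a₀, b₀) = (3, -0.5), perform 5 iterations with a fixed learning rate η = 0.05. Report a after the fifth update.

0.18638

∇φ = (10a + 2b, 2a + 6b)
(a₁, b₁) = (3, -0.5) − 0.05·(29, 3) = (1.55, -0.65)
(a₂, b₂) = (1.55, -0.65) − 0.05·(14.2, -0.8) = (0.84, -0.61)
(a₃, b₃) = (0.84, -0.61) − 0.05·(7.18, -1.98) = (0.481, -0.511)
(a₄, b₄) = (0.481, -0.511) − 0.05·(3.788, -2.104) = (0.2916, -0.4058)
(a₅, b₅) = (0.2916, -0.4058) − 0.05·(2.1044, -1.8516) = (0.18638, -0.31322)
a = 0.18638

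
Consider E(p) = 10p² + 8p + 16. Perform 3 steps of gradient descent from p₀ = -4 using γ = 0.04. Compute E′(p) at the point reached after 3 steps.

E′(p) = 20p + 8
p₁ = -4 − 0.04·(-72) = -1.12
p₂ = -1.12 − 0.04·(-14.4) = -0.544
p₃ = -0.544 − 0.04·(-2.88) = -0.4288
E′(p) at (-0.4288) = -0.576

-0.576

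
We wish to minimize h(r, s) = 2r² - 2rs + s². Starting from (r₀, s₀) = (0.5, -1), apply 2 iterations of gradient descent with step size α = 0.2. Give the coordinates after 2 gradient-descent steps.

(-0.22, -0.36)

∇h = (4r - 2s, -2r + 2s)
Step 1: at (0.5, -1), ∇h = (4, -3) → (0.5, -1) − 0.2·(4, -3) = (-0.3, -0.4)
Step 2: at (-0.3, -0.4), ∇h = (-0.4, -0.2) → (-0.3, -0.4) − 0.2·(-0.4, -0.2) = (-0.22, -0.36)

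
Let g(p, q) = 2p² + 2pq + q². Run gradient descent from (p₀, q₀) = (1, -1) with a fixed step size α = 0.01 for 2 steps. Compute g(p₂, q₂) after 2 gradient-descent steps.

∇g = (4p + 2q, 2p + 2q)
Step 1: at (1, -1), ∇g = (2, 0) → (1, -1) − 0.01·(2, 0) = (0.98, -1)
Step 2: at (0.98, -1), ∇g = (1.92, -0.04) → (0.98, -1) − 0.01·(1.92, -0.04) = (0.9608, -0.9996)
g(0.9608, -0.9996) = 0.92464208

0.92464208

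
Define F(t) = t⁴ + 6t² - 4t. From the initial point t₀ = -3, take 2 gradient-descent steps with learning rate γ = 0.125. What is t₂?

-1869.1875

F′(t) = 4t³ + 12t - 4
Step 1: F′(-3) = -148; t₁ = -3 − 0.125·(-148) = 15.5
Step 2: F′(15.5) = 15077.5; t₂ = 15.5 − 0.125·15077.5 = -1869.1875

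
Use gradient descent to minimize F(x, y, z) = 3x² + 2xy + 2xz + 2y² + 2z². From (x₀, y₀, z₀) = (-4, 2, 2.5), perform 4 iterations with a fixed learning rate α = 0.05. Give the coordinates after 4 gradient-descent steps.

(-2.01015, 1.68095, 1.88575)

∇F = (6x + 2y + 2z, 2x + 4y, 2x + 4z)
(x₁, y₁, z₁) = (-4, 2, 2.5) − 0.05·(-15, 0, 2) = (-3.25, 2, 2.4)
(x₂, y₂, z₂) = (-3.25, 2, 2.4) − 0.05·(-10.7, 1.5, 3.1) = (-2.715, 1.925, 2.245)
(x₃, y₃, z₃) = (-2.715, 1.925, 2.245) − 0.05·(-7.95, 2.27, 3.55) = (-2.3175, 1.8115, 2.0675)
(x₄, y₄, z₄) = (-2.3175, 1.8115, 2.0675) − 0.05·(-6.147, 2.611, 3.635) = (-2.01015, 1.68095, 1.88575)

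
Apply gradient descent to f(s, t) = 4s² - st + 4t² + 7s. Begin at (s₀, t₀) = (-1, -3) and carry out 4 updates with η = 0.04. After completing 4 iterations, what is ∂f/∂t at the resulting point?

-4.91890688

∇f = (8s - t + 7, -s + 8t)
(s₁, t₁) = (-1, -3) − 0.04·(2, -23) = (-1.08, -2.08)
(s₂, t₂) = (-1.08, -2.08) − 0.04·(0.44, -15.56) = (-1.0976, -1.4576)
(s₃, t₃) = (-1.0976, -1.4576) − 0.04·(-0.3232, -10.5632) = (-1.084672, -1.035072)
(s₄, t₄) = (-1.084672, -1.035072) − 0.04·(-0.642304, -7.195904) = (-1.05897984, -0.74723584)
∂f/∂t at (-1.05897984, -0.74723584) = -4.91890688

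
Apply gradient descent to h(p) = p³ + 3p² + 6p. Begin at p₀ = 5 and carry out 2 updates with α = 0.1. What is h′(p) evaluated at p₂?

525.957627

h′(p) = 3p² + 6p + 6
p₁ = 5 − 0.1·111 = -6.1
p₂ = -6.1 − 0.1·81.03 = -14.203
h′(p) at (-14.203) = 525.957627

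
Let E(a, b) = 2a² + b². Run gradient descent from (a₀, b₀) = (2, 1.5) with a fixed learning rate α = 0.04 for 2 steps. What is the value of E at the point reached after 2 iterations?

∇E = (4a, 2b)
Step 1: at (2, 1.5), ∇E = (8, 3) → (2, 1.5) − 0.04·(8, 3) = (1.68, 1.38)
Step 2: at (1.68, 1.38), ∇E = (6.72, 2.76) → (1.68, 1.38) − 0.04·(6.72, 2.76) = (1.4112, 1.2696)
E(1.4112, 1.2696) = 5.59485504

5.59485504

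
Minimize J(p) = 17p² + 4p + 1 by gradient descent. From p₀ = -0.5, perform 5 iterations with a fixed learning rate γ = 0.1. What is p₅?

J′(p) = 34p + 4
Step 1: J′(-0.5) = -13; p₁ = -0.5 − 0.1·(-13) = 0.8
Step 2: J′(0.8) = 31.2; p₂ = 0.8 − 0.1·31.2 = -2.32
Step 3: J′(-2.32) = -74.88; p₃ = -2.32 − 0.1·(-74.88) = 5.168
Step 4: J′(5.168) = 179.712; p₄ = 5.168 − 0.1·179.712 = -12.8032
Step 5: J′(-12.8032) = -431.3088; p₅ = -12.8032 − 0.1·(-431.3088) = 30.32768

30.32768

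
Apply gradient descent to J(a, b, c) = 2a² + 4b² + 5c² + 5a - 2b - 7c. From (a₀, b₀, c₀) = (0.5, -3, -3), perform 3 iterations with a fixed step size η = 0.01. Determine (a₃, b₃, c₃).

∇J = (4a + 5, 8b - 2, 10c - 7)
Step 1: at (0.5, -3, -3), ∇J = (7, -26, -37) → (0.5, -3, -3) − 0.01·(7, -26, -37) = (0.43, -2.74, -2.63)
Step 2: at (0.43, -2.74, -2.63), ∇J = (6.72, -23.92, -33.3) → (0.43, -2.74, -2.63) − 0.01·(6.72, -23.92, -33.3) = (0.3628, -2.5008, -2.297)
Step 3: at (0.3628, -2.5008, -2.297), ∇J = (6.4512, -22.0064, -29.97) → (0.3628, -2.5008, -2.297) − 0.01·(6.4512, -22.0064, -29.97) = (0.298288, -2.280736, -1.9973)

(0.298288, -2.280736, -1.9973)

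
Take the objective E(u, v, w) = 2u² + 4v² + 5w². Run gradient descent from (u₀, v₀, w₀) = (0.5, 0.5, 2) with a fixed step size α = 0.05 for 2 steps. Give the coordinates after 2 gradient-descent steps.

∇E = (4u, 8v, 10w)
Step 1: at (0.5, 0.5, 2), ∇E = (2, 4, 20) → (0.5, 0.5, 2) − 0.05·(2, 4, 20) = (0.4, 0.3, 1)
Step 2: at (0.4, 0.3, 1), ∇E = (1.6, 2.4, 10) → (0.4, 0.3, 1) − 0.05·(1.6, 2.4, 10) = (0.32, 0.18, 0.5)

(0.32, 0.18, 0.5)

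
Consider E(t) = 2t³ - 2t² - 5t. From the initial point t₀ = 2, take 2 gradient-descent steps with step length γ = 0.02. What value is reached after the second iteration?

1.642192

E′(t) = 6t² - 4t - 5
Step 1: E′(2) = 11; t₁ = 2 − 0.02·11 = 1.78
Step 2: E′(1.78) = 6.8904; t₂ = 1.78 − 0.02·6.8904 = 1.642192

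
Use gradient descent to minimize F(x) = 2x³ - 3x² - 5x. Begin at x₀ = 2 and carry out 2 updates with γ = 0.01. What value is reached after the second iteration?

F′(x) = 6x² - 6x - 5
x₁ = 2 − 0.01·7 = 1.93
x₂ = 1.93 − 0.01·5.7694 = 1.872306

1.872306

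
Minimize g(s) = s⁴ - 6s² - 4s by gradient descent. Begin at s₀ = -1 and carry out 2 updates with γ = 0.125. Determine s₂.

-1.5625

g′(s) = 4s³ - 12s - 4
s₁ = -1 − 0.125·4 = -1.5
s₂ = -1.5 − 0.125·0.5 = -1.5625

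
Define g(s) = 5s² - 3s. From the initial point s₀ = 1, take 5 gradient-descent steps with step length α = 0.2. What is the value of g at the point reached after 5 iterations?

g′(s) = 10s - 3
Step 1: g′(1) = 7; s₁ = 1 − 0.2·7 = -0.4
Step 2: g′(-0.4) = -7; s₂ = -0.4 − 0.2·(-7) = 1
Step 3: g′(1) = 7; s₃ = 1 − 0.2·7 = -0.4
Step 4: g′(-0.4) = -7; s₄ = -0.4 − 0.2·(-7) = 1
Step 5: g′(1) = 7; s₅ = 1 − 0.2·7 = -0.4
g(-0.4) = 2

2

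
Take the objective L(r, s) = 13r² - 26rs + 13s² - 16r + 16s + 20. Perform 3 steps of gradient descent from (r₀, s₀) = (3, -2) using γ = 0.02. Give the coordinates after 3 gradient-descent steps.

(0.807552, 0.192448)

∇L = (26r - 26s - 16, -26r + 26s + 16)
(r₁, s₁) = (3, -2) − 0.02·(114, -114) = (0.72, 0.28)
(r₂, s₂) = (0.72, 0.28) − 0.02·(-4.56, 4.56) = (0.8112, 0.1888)
(r₃, s₃) = (0.8112, 0.1888) − 0.02·(0.1824, -0.1824) = (0.807552, 0.192448)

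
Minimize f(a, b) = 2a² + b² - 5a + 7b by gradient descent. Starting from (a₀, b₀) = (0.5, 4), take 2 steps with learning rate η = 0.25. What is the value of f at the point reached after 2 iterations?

-11.859375

∇f = (4a - 5, 2b + 7)
Step 1: at (0.5, 4), ∇f = (-3, 15) → (0.5, 4) − 0.25·(-3, 15) = (1.25, 0.25)
Step 2: at (1.25, 0.25), ∇f = (0, 7.5) → (1.25, 0.25) − 0.25·(0, 7.5) = (1.25, -1.625)
f(1.25, -1.625) = -11.859375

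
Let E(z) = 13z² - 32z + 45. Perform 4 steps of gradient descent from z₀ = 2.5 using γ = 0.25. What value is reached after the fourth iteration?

E′(z) = 26z - 32
z₁ = 2.5 − 0.25·33 = -5.75
z₂ = -5.75 − 0.25·(-181.5) = 39.625
z₃ = 39.625 − 0.25·998.25 = -209.9375
z₄ = -209.9375 − 0.25·(-5490.375) = 1162.65625

1162.65625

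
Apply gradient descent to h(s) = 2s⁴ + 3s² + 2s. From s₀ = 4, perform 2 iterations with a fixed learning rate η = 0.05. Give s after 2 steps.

h′(s) = 8s³ + 6s + 2
s₁ = 4 − 0.05·538 = -22.9
s₂ = -22.9 − 0.05·(-96207.312) = 4787.4656

4787.4656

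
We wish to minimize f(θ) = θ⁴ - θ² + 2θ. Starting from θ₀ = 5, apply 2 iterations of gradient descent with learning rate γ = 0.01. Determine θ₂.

f′(θ) = 4θ³ - 2θ + 2
Step 1: f′(5) = 492; θ₁ = 5 − 0.01·492 = 0.08
Step 2: f′(0.08) = 1.842048; θ₂ = 0.08 − 0.01·1.842048 = 0.06157952

0.06157952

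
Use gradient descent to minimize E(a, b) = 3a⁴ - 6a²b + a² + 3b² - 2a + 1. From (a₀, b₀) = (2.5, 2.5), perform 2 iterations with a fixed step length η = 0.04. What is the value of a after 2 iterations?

-0.75673856

∇E = (12a³ - 12ab + 2a - 2, -6a² + 6b)
(a₁, b₁) = (2.5, 2.5) − 0.04·(115.5, -22.5) = (-2.12, 3.4)
(a₂, b₂) = (-2.12, 3.4) − 0.04·(-34.081536, -6.5664) = (-0.75673856, 3.662656)
a = -0.75673856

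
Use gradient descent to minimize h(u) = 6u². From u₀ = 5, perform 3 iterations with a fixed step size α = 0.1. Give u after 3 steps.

h′(u) = 12u
Step 1: h′(5) = 60; u₁ = 5 − 0.1·60 = -1
Step 2: h′(-1) = -12; u₂ = -1 − 0.1·(-12) = 0.2
Step 3: h′(0.2) = 2.4; u₃ = 0.2 − 0.1·2.4 = -0.04

-0.04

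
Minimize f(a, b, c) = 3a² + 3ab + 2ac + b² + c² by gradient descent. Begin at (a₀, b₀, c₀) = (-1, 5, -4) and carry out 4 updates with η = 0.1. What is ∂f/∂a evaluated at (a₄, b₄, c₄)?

0.1441

∇f = (6a + 3b + 2c, 3a + 2b, 2a + 2c)
Step 1: at (-1, 5, -4), ∇f = (1, 7, -10) → (-1, 5, -4) − 0.1·(1, 7, -10) = (-1.1, 4.3, -3)
Step 2: at (-1.1, 4.3, -3), ∇f = (0.3, 5.3, -8.2) → (-1.1, 4.3, -3) − 0.1·(0.3, 5.3, -8.2) = (-1.13, 3.77, -2.18)
Step 3: at (-1.13, 3.77, -2.18), ∇f = (0.17, 4.15, -6.62) → (-1.13, 3.77, -2.18) − 0.1·(0.17, 4.15, -6.62) = (-1.147, 3.355, -1.518)
Step 4: at (-1.147, 3.355, -1.518), ∇f = (0.147, 3.269, -5.33) → (-1.147, 3.355, -1.518) − 0.1·(0.147, 3.269, -5.33) = (-1.1617, 3.0281, -0.985)
∂f/∂a at (-1.1617, 3.0281, -0.985) = 0.1441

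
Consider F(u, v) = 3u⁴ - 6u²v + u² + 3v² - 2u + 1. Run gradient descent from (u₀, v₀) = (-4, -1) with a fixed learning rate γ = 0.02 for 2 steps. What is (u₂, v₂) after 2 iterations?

∇F = (12u³ - 12uv + 2u - 2, -6u² + 6v)
(u₁, v₁) = (-4, -1) − 0.02·(-826, -102) = (12.52, 1.04)
(u₂, v₂) = (12.52, 1.04) − 0.02·(23416.970496, -934.2624) = (-455.81940992, 19.725248)

(-455.81940992, 19.725248)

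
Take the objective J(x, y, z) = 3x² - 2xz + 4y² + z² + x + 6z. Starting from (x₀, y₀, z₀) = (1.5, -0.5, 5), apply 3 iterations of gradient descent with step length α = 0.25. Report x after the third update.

-0.125

∇J = (6x - 2z + 1, 8y, -2x + 2z + 6)
(x₁, y₁, z₁) = (1.5, -0.5, 5) − 0.25·(0, -4, 13) = (1.5, 0.5, 1.75)
(x₂, y₂, z₂) = (1.5, 0.5, 1.75) − 0.25·(6.5, 4, 6.5) = (-0.125, -0.5, 0.125)
(x₃, y₃, z₃) = (-0.125, -0.5, 0.125) − 0.25·(0, -4, 6.5) = (-0.125, 0.5, -1.5)
x = -0.125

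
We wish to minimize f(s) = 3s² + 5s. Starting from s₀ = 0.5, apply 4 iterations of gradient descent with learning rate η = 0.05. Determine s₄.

f′(s) = 6s + 5
Step 1: f′(0.5) = 8; s₁ = 0.5 − 0.05·8 = 0.1
Step 2: f′(0.1) = 5.6; s₂ = 0.1 − 0.05·5.6 = -0.18
Step 3: f′(-0.18) = 3.92; s₃ = -0.18 − 0.05·3.92 = -0.376
Step 4: f′(-0.376) = 2.744; s₄ = -0.376 − 0.05·2.744 = -0.5132

-0.5132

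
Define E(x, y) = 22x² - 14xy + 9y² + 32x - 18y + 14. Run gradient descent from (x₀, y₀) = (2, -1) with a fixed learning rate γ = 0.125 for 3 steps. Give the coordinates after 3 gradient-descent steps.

(-396.359375, 173.234375)

∇E = (44x - 14y + 32, -14x + 18y - 18)
Step 1: at (2, -1), ∇E = (134, -64) → (2, -1) − 0.125·(134, -64) = (-14.75, 7)
Step 2: at (-14.75, 7), ∇E = (-715, 314.5) → (-14.75, 7) − 0.125·(-715, 314.5) = (74.625, -32.3125)
Step 3: at (74.625, -32.3125), ∇E = (3767.875, -1644.375) → (74.625, -32.3125) − 0.125·(3767.875, -1644.375) = (-396.359375, 173.234375)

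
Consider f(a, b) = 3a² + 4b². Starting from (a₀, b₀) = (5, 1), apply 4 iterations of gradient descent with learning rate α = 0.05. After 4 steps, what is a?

1.2005

∇f = (6a, 8b)
Step 1: at (5, 1), ∇f = (30, 8) → (5, 1) − 0.05·(30, 8) = (3.5, 0.6)
Step 2: at (3.5, 0.6), ∇f = (21, 4.8) → (3.5, 0.6) − 0.05·(21, 4.8) = (2.45, 0.36)
Step 3: at (2.45, 0.36), ∇f = (14.7, 2.88) → (2.45, 0.36) − 0.05·(14.7, 2.88) = (1.715, 0.216)
Step 4: at (1.715, 0.216), ∇f = (10.29, 1.728) → (1.715, 0.216) − 0.05·(10.29, 1.728) = (1.2005, 0.1296)
a = 1.2005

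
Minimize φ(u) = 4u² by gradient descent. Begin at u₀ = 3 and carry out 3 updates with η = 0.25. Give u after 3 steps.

φ′(u) = 8u
u₁ = 3 − 0.25·24 = -3
u₂ = -3 − 0.25·(-24) = 3
u₃ = 3 − 0.25·24 = -3

-3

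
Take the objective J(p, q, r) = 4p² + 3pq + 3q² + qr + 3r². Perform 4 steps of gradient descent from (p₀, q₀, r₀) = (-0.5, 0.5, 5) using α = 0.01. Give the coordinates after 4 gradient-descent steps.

∇J = (8p + 3q, 3p + 6q + r, q + 6r)
Step 1: at (-0.5, 0.5, 5), ∇J = (-2.5, 6.5, 30.5) → (-0.5, 0.5, 5) − 0.01·(-2.5, 6.5, 30.5) = (-0.475, 0.435, 4.695)
Step 2: at (-0.475, 0.435, 4.695), ∇J = (-2.495, 5.88, 28.605) → (-0.475, 0.435, 4.695) − 0.01·(-2.495, 5.88, 28.605) = (-0.45005, 0.3762, 4.40895)
Step 3: at (-0.45005, 0.3762, 4.40895), ∇J = (-2.4718, 5.316, 26.8299) → (-0.45005, 0.3762, 4.40895) − 0.01·(-2.4718, 5.316, 26.8299) = (-0.425332, 0.32304, 4.140651)
Step 4: at (-0.425332, 0.32304, 4.140651), ∇J = (-2.433536, 4.802895, 25.166946) → (-0.425332, 0.32304, 4.140651) − 0.01·(-2.433536, 4.802895, 25.166946) = (-0.40099664, 0.27501105, 3.88898154)

(-0.40099664, 0.27501105, 3.88898154)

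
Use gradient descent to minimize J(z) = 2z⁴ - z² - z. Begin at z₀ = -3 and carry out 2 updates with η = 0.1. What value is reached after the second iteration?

-4721.9728

J′(z) = 8z³ - 2z - 1
Step 1: J′(-3) = -211; z₁ = -3 − 0.1·(-211) = 18.1
Step 2: J′(18.1) = 47400.728; z₂ = 18.1 − 0.1·47400.728 = -4721.9728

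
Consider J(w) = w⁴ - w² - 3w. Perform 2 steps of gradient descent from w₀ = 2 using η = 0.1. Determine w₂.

J′(w) = 4w³ - 2w - 3
w₁ = 2 − 0.1·25 = -0.5
w₂ = -0.5 − 0.1·(-2.5) = -0.25

-0.25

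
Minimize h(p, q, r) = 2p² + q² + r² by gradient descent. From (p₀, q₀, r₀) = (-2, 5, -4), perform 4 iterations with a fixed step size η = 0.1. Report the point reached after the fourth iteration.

(-0.2592, 2.048, -1.6384)

∇h = (4p, 2q, 2r)
Step 1: at (-2, 5, -4), ∇h = (-8, 10, -8) → (-2, 5, -4) − 0.1·(-8, 10, -8) = (-1.2, 4, -3.2)
Step 2: at (-1.2, 4, -3.2), ∇h = (-4.8, 8, -6.4) → (-1.2, 4, -3.2) − 0.1·(-4.8, 8, -6.4) = (-0.72, 3.2, -2.56)
Step 3: at (-0.72, 3.2, -2.56), ∇h = (-2.88, 6.4, -5.12) → (-0.72, 3.2, -2.56) − 0.1·(-2.88, 6.4, -5.12) = (-0.432, 2.56, -2.048)
Step 4: at (-0.432, 2.56, -2.048), ∇h = (-1.728, 5.12, -4.096) → (-0.432, 2.56, -2.048) − 0.1·(-1.728, 5.12, -4.096) = (-0.2592, 2.048, -1.6384)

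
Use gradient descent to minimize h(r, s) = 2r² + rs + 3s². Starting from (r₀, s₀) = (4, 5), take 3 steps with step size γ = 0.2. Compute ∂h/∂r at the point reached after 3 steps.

-0.208

∇h = (4r + s, r + 6s)
Step 1: at (4, 5), ∇h = (21, 34) → (4, 5) − 0.2·(21, 34) = (-0.2, -1.8)
Step 2: at (-0.2, -1.8), ∇h = (-2.6, -11) → (-0.2, -1.8) − 0.2·(-2.6, -11) = (0.32, 0.4)
Step 3: at (0.32, 0.4), ∇h = (1.68, 2.72) → (0.32, 0.4) − 0.2·(1.68, 2.72) = (-0.016, -0.144)
∂h/∂r at (-0.016, -0.144) = -0.208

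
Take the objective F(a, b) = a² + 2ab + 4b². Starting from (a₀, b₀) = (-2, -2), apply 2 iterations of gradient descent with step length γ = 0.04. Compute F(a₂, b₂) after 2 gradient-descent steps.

∇F = (2a + 2b, 2a + 8b)
(a₁, b₁) = (-2, -2) − 0.04·(-8, -20) = (-1.68, -1.2)
(a₂, b₂) = (-1.68, -1.2) − 0.04·(-5.76, -12.96) = (-1.4496, -0.6816)
F(-1.4496, -0.6816) = 5.93574912

5.93574912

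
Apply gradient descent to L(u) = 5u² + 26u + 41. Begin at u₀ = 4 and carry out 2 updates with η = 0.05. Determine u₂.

L′(u) = 10u + 26
u₁ = 4 − 0.05·66 = 0.7
u₂ = 0.7 − 0.05·33 = -0.95

-0.95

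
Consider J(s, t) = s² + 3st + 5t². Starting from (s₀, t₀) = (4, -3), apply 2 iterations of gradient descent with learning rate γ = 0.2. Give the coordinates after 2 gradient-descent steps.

∇J = (2s + 3t, 3s + 10t)
Step 1: at (4, -3), ∇J = (-1, -18) → (4, -3) − 0.2·(-1, -18) = (4.2, 0.6)
Step 2: at (4.2, 0.6), ∇J = (10.2, 18.6) → (4.2, 0.6) − 0.2·(10.2, 18.6) = (2.16, -3.12)

(2.16, -3.12)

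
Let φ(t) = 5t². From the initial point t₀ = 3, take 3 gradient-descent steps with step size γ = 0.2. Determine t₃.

φ′(t) = 10t
t₁ = 3 − 0.2·30 = -3
t₂ = -3 − 0.2·(-30) = 3
t₃ = 3 − 0.2·30 = -3

-3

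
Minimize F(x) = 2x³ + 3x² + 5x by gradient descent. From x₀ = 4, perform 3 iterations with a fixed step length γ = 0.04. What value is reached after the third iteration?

F′(x) = 6x² + 6x + 5
x₁ = 4 − 0.04·125 = -1
x₂ = -1 − 0.04·5 = -1.2
x₃ = -1.2 − 0.04·6.44 = -1.4576

-1.4576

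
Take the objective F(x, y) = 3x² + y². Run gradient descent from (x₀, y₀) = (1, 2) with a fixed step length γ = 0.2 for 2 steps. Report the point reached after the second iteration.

∇F = (6x, 2y)
(x₁, y₁) = (1, 2) − 0.2·(6, 4) = (-0.2, 1.2)
(x₂, y₂) = (-0.2, 1.2) − 0.2·(-1.2, 2.4) = (0.04, 0.72)

(0.04, 0.72)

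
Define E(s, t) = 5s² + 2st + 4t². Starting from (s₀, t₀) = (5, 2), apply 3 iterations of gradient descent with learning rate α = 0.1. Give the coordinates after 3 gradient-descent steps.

(0.008, -0.032)

∇E = (10s + 2t, 2s + 8t)
Step 1: at (5, 2), ∇E = (54, 26) → (5, 2) − 0.1·(54, 26) = (-0.4, -0.6)
Step 2: at (-0.4, -0.6), ∇E = (-5.2, -5.6) → (-0.4, -0.6) − 0.1·(-5.2, -5.6) = (0.12, -0.04)
Step 3: at (0.12, -0.04), ∇E = (1.12, -0.08) → (0.12, -0.04) − 0.1·(1.12, -0.08) = (0.008, -0.032)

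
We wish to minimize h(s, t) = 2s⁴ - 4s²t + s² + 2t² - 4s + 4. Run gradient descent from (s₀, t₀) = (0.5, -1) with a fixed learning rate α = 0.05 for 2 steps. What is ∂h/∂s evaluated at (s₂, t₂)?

-0.718855856128

∇h = (8s³ - 8st + 2s - 4, -4s² + 4t)
Step 1: at (0.5, -1), ∇h = (2, -5) → (0.5, -1) − 0.05·(2, -5) = (0.4, -0.75)
Step 2: at (0.4, -0.75), ∇h = (-0.288, -3.64) → (0.4, -0.75) − 0.05·(-0.288, -3.64) = (0.4144, -0.568)
∂h/∂s at (0.4144, -0.568) = -0.718855856128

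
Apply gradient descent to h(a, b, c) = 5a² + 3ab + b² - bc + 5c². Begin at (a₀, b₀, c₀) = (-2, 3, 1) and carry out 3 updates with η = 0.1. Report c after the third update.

∇h = (10a + 3b, 3a + 2b - c, -b + 10c)
(a₁, b₁, c₁) = (-2, 3, 1) − 0.1·(-11, -1, 7) = (-0.9, 3.1, 0.3)
(a₂, b₂, c₂) = (-0.9, 3.1, 0.3) − 0.1·(0.3, 3.2, -0.1) = (-0.93, 2.78, 0.31)
(a₃, b₃, c₃) = (-0.93, 2.78, 0.31) − 0.1·(-0.96, 2.46, 0.32) = (-0.834, 2.534, 0.278)
c = 0.278

0.278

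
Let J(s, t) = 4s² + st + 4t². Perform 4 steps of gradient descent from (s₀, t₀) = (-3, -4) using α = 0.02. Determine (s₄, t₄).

(-1.30892208, -1.85593024)

∇J = (8s + t, s + 8t)
Step 1: at (-3, -4), ∇J = (-28, -35) → (-3, -4) − 0.02·(-28, -35) = (-2.44, -3.3)
Step 2: at (-2.44, -3.3), ∇J = (-22.82, -28.84) → (-2.44, -3.3) − 0.02·(-22.82, -28.84) = (-1.9836, -2.7232)
Step 3: at (-1.9836, -2.7232), ∇J = (-18.592, -23.7692) → (-1.9836, -2.7232) − 0.02·(-18.592, -23.7692) = (-1.61176, -2.247816)
Step 4: at (-1.61176, -2.247816), ∇J = (-15.141896, -19.594288) → (-1.61176, -2.247816) − 0.02·(-15.141896, -19.594288) = (-1.30892208, -1.85593024)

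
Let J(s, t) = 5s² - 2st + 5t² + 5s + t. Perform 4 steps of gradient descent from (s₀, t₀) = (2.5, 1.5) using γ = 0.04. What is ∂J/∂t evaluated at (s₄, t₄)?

∇J = (10s - 2t + 5, -2s + 10t + 1)
Step 1: at (2.5, 1.5), ∇J = (27, 11) → (2.5, 1.5) − 0.04·(27, 11) = (1.42, 1.06)
Step 2: at (1.42, 1.06), ∇J = (17.08, 8.76) → (1.42, 1.06) − 0.04·(17.08, 8.76) = (0.7368, 0.7096)
Step 3: at (0.7368, 0.7096), ∇J = (10.9488, 6.6224) → (0.7368, 0.7096) − 0.04·(10.9488, 6.6224) = (0.298848, 0.444704)
Step 4: at (0.298848, 0.444704), ∇J = (7.099072, 4.849344) → (0.298848, 0.444704) − 0.04·(7.099072, 4.849344) = (0.01488512, 0.25073024)
∂J/∂t at (0.01488512, 0.25073024) = 3.47753216

3.47753216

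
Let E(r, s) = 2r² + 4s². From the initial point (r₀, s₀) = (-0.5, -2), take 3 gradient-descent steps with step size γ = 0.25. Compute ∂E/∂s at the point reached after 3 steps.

16

∇E = (4r, 8s)
Step 1: at (-0.5, -2), ∇E = (-2, -16) → (-0.5, -2) − 0.25·(-2, -16) = (0, 2)
Step 2: at (0, 2), ∇E = (0, 16) → (0, 2) − 0.25·(0, 16) = (0, -2)
Step 3: at (0, -2), ∇E = (0, -16) → (0, -2) − 0.25·(0, -16) = (0, 2)
∂E/∂s at (0, 2) = 16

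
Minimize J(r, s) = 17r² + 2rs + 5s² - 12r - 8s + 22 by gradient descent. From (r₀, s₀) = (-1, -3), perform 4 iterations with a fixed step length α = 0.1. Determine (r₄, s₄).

(-54.5232, -3.8)

∇J = (34r + 2s - 12, 2r + 10s - 8)
Step 1: at (-1, -3), ∇J = (-52, -40) → (-1, -3) − 0.1·(-52, -40) = (4.2, 1)
Step 2: at (4.2, 1), ∇J = (132.8, 10.4) → (4.2, 1) − 0.1·(132.8, 10.4) = (-9.08, -0.04)
Step 3: at (-9.08, -0.04), ∇J = (-320.8, -26.56) → (-9.08, -0.04) − 0.1·(-320.8, -26.56) = (23, 2.616)
Step 4: at (23, 2.616), ∇J = (775.232, 64.16) → (23, 2.616) − 0.1·(775.232, 64.16) = (-54.5232, -3.8)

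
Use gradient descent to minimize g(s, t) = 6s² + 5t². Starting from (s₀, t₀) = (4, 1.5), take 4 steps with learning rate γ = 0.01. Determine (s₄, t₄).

(2.39878144, 0.98415)

∇g = (12s, 10t)
(s₁, t₁) = (4, 1.5) − 0.01·(48, 15) = (3.52, 1.35)
(s₂, t₂) = (3.52, 1.35) − 0.01·(42.24, 13.5) = (3.0976, 1.215)
(s₃, t₃) = (3.0976, 1.215) − 0.01·(37.1712, 12.15) = (2.725888, 1.0935)
(s₄, t₄) = (2.725888, 1.0935) − 0.01·(32.710656, 10.935) = (2.39878144, 0.98415)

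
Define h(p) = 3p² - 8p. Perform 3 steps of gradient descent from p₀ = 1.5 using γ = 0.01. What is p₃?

h′(p) = 6p - 8
Step 1: h′(1.5) = 1; p₁ = 1.5 − 0.01·1 = 1.49
Step 2: h′(1.49) = 0.94; p₂ = 1.49 − 0.01·0.94 = 1.4806
Step 3: h′(1.4806) = 0.8836; p₃ = 1.4806 − 0.01·0.8836 = 1.471764

1.471764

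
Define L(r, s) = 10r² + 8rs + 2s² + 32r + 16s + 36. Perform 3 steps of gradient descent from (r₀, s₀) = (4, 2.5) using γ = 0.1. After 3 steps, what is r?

∇L = (20r + 8s + 32, 8r + 4s + 16)
(r₁, s₁) = (4, 2.5) − 0.1·(132, 58) = (-9.2, -3.3)
(r₂, s₂) = (-9.2, -3.3) − 0.1·(-178.4, -70.8) = (8.64, 3.78)
(r₃, s₃) = (8.64, 3.78) − 0.1·(235.04, 100.24) = (-14.864, -6.244)
r = -14.864

-14.864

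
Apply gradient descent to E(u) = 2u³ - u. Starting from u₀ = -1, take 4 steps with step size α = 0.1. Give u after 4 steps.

E′(u) = 6u² - 1
u₁ = -1 − 0.1·5 = -1.5
u₂ = -1.5 − 0.1·12.5 = -2.75
u₃ = -2.75 − 0.1·44.375 = -7.1875
u₄ = -7.1875 − 0.1·308.9609375 = -38.08359375

-38.08359375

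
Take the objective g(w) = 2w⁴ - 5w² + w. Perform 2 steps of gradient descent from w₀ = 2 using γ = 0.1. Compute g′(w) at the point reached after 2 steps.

g′(w) = 8w³ - 10w + 1
w₁ = 2 − 0.1·45 = -2.5
w₂ = -2.5 − 0.1·(-99) = 7.4
g′(w) at (7.4) = 3168.792

3168.792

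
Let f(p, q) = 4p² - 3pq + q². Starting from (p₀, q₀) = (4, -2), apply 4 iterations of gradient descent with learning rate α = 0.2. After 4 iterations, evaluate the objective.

24.72394752

∇f = (8p - 3q, -3p + 2q)
(p₁, q₁) = (4, -2) − 0.2·(38, -16) = (-3.6, 1.2)
(p₂, q₂) = (-3.6, 1.2) − 0.2·(-32.4, 13.2) = (2.88, -1.44)
(p₃, q₃) = (2.88, -1.44) − 0.2·(27.36, -11.52) = (-2.592, 0.864)
(p₄, q₄) = (-2.592, 0.864) − 0.2·(-23.328, 9.504) = (2.0736, -1.0368)
f(2.0736, -1.0368) = 24.72394752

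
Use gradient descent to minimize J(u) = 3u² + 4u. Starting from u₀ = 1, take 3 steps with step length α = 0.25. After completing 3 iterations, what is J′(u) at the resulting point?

-1.25

J′(u) = 6u + 4
u₁ = 1 − 0.25·10 = -1.5
u₂ = -1.5 − 0.25·(-5) = -0.25
u₃ = -0.25 − 0.25·2.5 = -0.875
J′(u) at (-0.875) = -1.25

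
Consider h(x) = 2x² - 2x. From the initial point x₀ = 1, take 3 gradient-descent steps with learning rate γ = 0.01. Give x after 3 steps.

h′(x) = 4x - 2
Step 1: h′(1) = 2; x₁ = 1 − 0.01·2 = 0.98
Step 2: h′(0.98) = 1.92; x₂ = 0.98 − 0.01·1.92 = 0.9608
Step 3: h′(0.9608) = 1.8432; x₃ = 0.9608 − 0.01·1.8432 = 0.942368

0.942368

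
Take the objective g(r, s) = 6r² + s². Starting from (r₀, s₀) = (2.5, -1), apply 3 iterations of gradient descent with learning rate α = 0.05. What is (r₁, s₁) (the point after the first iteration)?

∇g = (12r, 2s)
Step 1: at (2.5, -1), ∇g = (30, -2) → (2.5, -1) − 0.05·(30, -2) = (1, -0.9)

(1, -0.9)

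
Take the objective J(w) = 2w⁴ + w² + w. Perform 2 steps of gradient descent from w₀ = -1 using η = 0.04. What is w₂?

-0.54491392

J′(w) = 8w³ + 2w + 1
Step 1: J′(-1) = -9; w₁ = -1 − 0.04·(-9) = -0.64
Step 2: J′(-0.64) = -2.377152; w₂ = -0.64 − 0.04·(-2.377152) = -0.54491392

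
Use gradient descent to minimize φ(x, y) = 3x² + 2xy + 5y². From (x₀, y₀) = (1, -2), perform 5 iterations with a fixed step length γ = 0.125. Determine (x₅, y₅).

(0.01171875, 0.00390625)

∇φ = (6x + 2y, 2x + 10y)
(x₁, y₁) = (1, -2) − 0.125·(2, -18) = (0.75, 0.25)
(x₂, y₂) = (0.75, 0.25) − 0.125·(5, 4) = (0.125, -0.25)
(x₃, y₃) = (0.125, -0.25) − 0.125·(0.25, -2.25) = (0.09375, 0.03125)
(x₄, y₄) = (0.09375, 0.03125) − 0.125·(0.625, 0.5) = (0.015625, -0.03125)
(x₅, y₅) = (0.015625, -0.03125) − 0.125·(0.03125, -0.28125) = (0.01171875, 0.00390625)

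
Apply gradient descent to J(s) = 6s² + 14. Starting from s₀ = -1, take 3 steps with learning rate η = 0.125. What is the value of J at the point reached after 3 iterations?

J′(s) = 12s
Step 1: J′(-1) = -12; s₁ = -1 − 0.125·(-12) = 0.5
Step 2: J′(0.5) = 6; s₂ = 0.5 − 0.125·6 = -0.25
Step 3: J′(-0.25) = -3; s₃ = -0.25 − 0.125·(-3) = 0.125
J(0.125) = 14.09375

14.09375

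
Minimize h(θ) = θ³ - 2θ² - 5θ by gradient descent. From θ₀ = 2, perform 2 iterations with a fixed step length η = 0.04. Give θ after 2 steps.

2.067008

h′(θ) = 3θ² - 4θ - 5
θ₁ = 2 − 0.04·(-1) = 2.04
θ₂ = 2.04 − 0.04·(-0.6752) = 2.067008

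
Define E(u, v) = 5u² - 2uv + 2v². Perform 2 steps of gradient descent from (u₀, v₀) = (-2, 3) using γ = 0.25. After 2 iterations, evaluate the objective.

∇E = (10u - 2v, -2u + 4v)
Step 1: at (-2, 3), ∇E = (-26, 16) → (-2, 3) − 0.25·(-26, 16) = (4.5, -1)
Step 2: at (4.5, -1), ∇E = (47, -13) → (4.5, -1) − 0.25·(47, -13) = (-7.25, 2.25)
E(-7.25, 2.25) = 305.5625

305.5625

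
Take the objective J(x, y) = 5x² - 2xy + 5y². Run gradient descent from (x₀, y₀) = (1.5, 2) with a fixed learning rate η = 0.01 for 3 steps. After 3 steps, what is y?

1.533072

∇J = (10x - 2y, -2x + 10y)
Step 1: at (1.5, 2), ∇J = (11, 17) → (1.5, 2) − 0.01·(11, 17) = (1.39, 1.83)
Step 2: at (1.39, 1.83), ∇J = (10.24, 15.52) → (1.39, 1.83) − 0.01·(10.24, 15.52) = (1.2876, 1.6748)
Step 3: at (1.2876, 1.6748), ∇J = (9.5264, 14.1728) → (1.2876, 1.6748) − 0.01·(9.5264, 14.1728) = (1.192336, 1.533072)
y = 1.533072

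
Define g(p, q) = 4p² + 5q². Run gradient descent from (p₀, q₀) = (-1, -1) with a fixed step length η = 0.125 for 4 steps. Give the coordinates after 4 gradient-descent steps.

∇g = (8p, 10q)
Step 1: at (-1, -1), ∇g = (-8, -10) → (-1, -1) − 0.125·(-8, -10) = (0, 0.25)
Step 2: at (0, 0.25), ∇g = (0, 2.5) → (0, 0.25) − 0.125·(0, 2.5) = (0, -0.0625)
Step 3: at (0, -0.0625), ∇g = (0, -0.625) → (0, -0.0625) − 0.125·(0, -0.625) = (0, 0.015625)
Step 4: at (0, 0.015625), ∇g = (0, 0.15625) → (0, 0.015625) − 0.125·(0, 0.15625) = (0, -0.00390625)

(0, -0.00390625)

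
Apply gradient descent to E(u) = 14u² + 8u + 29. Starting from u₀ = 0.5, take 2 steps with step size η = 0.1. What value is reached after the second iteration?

E′(u) = 28u + 8
u₁ = 0.5 − 0.1·22 = -1.7
u₂ = -1.7 − 0.1·(-39.6) = 2.26

2.26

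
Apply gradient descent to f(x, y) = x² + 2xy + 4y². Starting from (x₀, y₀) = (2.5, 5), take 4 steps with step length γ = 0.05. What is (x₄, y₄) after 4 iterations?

(0.84475, 0.35075)

∇f = (2x + 2y, 2x + 8y)
Step 1: at (2.5, 5), ∇f = (15, 45) → (2.5, 5) − 0.05·(15, 45) = (1.75, 2.75)
Step 2: at (1.75, 2.75), ∇f = (9, 25.5) → (1.75, 2.75) − 0.05·(9, 25.5) = (1.3, 1.475)
Step 3: at (1.3, 1.475), ∇f = (5.55, 14.4) → (1.3, 1.475) − 0.05·(5.55, 14.4) = (1.0225, 0.755)
Step 4: at (1.0225, 0.755), ∇f = (3.555, 8.085) → (1.0225, 0.755) − 0.05·(3.555, 8.085) = (0.84475, 0.35075)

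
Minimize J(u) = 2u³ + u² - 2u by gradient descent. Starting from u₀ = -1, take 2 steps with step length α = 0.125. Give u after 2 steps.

-1.859375

J′(u) = 6u² + 2u - 2
Step 1: J′(-1) = 2; u₁ = -1 − 0.125·2 = -1.25
Step 2: J′(-1.25) = 4.875; u₂ = -1.25 − 0.125·4.875 = -1.859375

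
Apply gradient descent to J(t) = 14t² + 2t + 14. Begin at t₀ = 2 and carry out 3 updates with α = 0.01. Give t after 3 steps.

J′(t) = 28t + 2
Step 1: J′(2) = 58; t₁ = 2 − 0.01·58 = 1.42
Step 2: J′(1.42) = 41.76; t₂ = 1.42 − 0.01·41.76 = 1.0024
Step 3: J′(1.0024) = 30.0672; t₃ = 1.0024 − 0.01·30.0672 = 0.701728

0.701728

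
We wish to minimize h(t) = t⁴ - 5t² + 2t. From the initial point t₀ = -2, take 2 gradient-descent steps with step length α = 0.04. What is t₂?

h′(t) = 4t³ - 10t + 2
Step 1: h′(-2) = -10; t₁ = -2 − 0.04·(-10) = -1.6
Step 2: h′(-1.6) = 1.616; t₂ = -1.6 − 0.04·1.616 = -1.66464

-1.66464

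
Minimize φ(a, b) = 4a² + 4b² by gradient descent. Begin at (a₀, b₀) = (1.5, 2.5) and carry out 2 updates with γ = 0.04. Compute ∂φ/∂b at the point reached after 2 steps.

9.248

∇φ = (8a, 8b)
(a₁, b₁) = (1.5, 2.5) − 0.04·(12, 20) = (1.02, 1.7)
(a₂, b₂) = (1.02, 1.7) − 0.04·(8.16, 13.6) = (0.6936, 1.156)
∂φ/∂b at (0.6936, 1.156) = 9.248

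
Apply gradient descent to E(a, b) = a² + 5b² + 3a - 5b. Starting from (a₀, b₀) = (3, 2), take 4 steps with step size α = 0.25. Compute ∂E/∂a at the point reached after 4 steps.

0.5625

∇E = (2a + 3, 10b - 5)
Step 1: at (3, 2), ∇E = (9, 15) → (3, 2) − 0.25·(9, 15) = (0.75, -1.75)
Step 2: at (0.75, -1.75), ∇E = (4.5, -22.5) → (0.75, -1.75) − 0.25·(4.5, -22.5) = (-0.375, 3.875)
Step 3: at (-0.375, 3.875), ∇E = (2.25, 33.75) → (-0.375, 3.875) − 0.25·(2.25, 33.75) = (-0.9375, -4.5625)
Step 4: at (-0.9375, -4.5625), ∇E = (1.125, -50.625) → (-0.9375, -4.5625) − 0.25·(1.125, -50.625) = (-1.21875, 8.09375)
∂E/∂a at (-1.21875, 8.09375) = 0.5625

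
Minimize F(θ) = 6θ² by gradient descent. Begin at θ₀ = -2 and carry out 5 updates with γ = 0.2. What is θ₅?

F′(θ) = 12θ
θ₁ = -2 − 0.2·(-24) = 2.8
θ₂ = 2.8 − 0.2·33.6 = -3.92
θ₃ = -3.92 − 0.2·(-47.04) = 5.488
θ₄ = 5.488 − 0.2·65.856 = -7.6832
θ₅ = -7.6832 − 0.2·(-92.1984) = 10.75648

10.75648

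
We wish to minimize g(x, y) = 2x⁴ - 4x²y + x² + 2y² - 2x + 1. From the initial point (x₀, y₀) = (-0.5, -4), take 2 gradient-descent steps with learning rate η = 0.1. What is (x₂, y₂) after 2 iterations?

(-4.06, -0.48)

∇g = (8x³ - 8xy + 2x - 2, -4x² + 4y)
(x₁, y₁) = (-0.5, -4) − 0.1·(-20, -17) = (1.5, -2.3)
(x₂, y₂) = (1.5, -2.3) − 0.1·(55.6, -18.2) = (-4.06, -0.48)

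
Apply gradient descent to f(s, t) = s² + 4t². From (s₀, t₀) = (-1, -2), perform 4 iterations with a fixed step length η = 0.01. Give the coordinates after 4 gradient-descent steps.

(-0.92236816, -1.43278592)

∇f = (2s, 8t)
Step 1: at (-1, -2), ∇f = (-2, -16) → (-1, -2) − 0.01·(-2, -16) = (-0.98, -1.84)
Step 2: at (-0.98, -1.84), ∇f = (-1.96, -14.72) → (-0.98, -1.84) − 0.01·(-1.96, -14.72) = (-0.9604, -1.6928)
Step 3: at (-0.9604, -1.6928), ∇f = (-1.9208, -13.5424) → (-0.9604, -1.6928) − 0.01·(-1.9208, -13.5424) = (-0.941192, -1.557376)
Step 4: at (-0.941192, -1.557376), ∇f = (-1.882384, -12.459008) → (-0.941192, -1.557376) − 0.01·(-1.882384, -12.459008) = (-0.92236816, -1.43278592)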